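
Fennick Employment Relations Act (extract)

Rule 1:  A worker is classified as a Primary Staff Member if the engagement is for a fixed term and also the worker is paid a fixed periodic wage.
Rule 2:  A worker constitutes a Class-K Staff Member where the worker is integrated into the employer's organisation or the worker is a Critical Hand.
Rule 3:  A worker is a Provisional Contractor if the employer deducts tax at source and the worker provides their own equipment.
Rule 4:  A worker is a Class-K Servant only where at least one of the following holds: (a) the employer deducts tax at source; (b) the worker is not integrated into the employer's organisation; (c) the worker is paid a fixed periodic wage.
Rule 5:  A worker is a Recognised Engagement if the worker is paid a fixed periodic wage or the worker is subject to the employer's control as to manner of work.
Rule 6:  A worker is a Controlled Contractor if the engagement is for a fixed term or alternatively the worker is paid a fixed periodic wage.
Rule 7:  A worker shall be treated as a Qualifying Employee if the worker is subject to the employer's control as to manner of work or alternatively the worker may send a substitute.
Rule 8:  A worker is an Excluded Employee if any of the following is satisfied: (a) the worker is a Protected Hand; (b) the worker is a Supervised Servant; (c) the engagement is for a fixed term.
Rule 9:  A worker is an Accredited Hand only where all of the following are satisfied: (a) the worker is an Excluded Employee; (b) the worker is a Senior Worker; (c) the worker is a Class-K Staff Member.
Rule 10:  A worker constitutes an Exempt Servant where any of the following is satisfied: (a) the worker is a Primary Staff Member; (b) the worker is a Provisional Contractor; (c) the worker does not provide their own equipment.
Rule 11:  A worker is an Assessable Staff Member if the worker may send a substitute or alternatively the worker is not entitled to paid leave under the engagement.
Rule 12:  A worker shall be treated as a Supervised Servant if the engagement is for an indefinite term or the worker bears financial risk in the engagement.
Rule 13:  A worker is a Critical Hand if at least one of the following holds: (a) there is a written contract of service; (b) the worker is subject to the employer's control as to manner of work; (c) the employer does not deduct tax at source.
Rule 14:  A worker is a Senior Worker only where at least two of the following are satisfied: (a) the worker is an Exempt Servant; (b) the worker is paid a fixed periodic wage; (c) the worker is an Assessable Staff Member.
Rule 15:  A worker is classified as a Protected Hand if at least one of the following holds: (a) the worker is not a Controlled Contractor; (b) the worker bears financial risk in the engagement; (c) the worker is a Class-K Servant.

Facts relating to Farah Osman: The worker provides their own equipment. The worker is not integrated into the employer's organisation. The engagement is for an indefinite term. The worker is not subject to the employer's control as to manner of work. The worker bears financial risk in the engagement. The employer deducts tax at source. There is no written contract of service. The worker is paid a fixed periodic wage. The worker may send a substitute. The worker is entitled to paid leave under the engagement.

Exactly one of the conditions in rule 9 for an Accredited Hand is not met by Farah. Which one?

Class-K Staff Member

Under rule 6: the engagement is for a fixed term? no; or the worker is paid a fixed periodic wage? yes. So the worker is a Controlled Contractor.
Under rule 4: the employer deducts tax at source? yes; or the worker is not integrated into the employer's organisation? yes; or the worker is paid a fixed periodic wage? yes. So the worker is a Class-K Servant.
Under rule 15: not a Controlled Contractor (rule 6)? no; or the worker bears financial risk in the engagement? yes; or Class-K Servant (rule 4)? yes. So the worker is a Protected Hand.
Under rule 12: the engagement is for an indefinite term? yes; or the worker bears financial risk in the engagement? yes. So the worker is a Supervised Servant.
Under rule 8: Protected Hand (rule 15)? yes; or Supervised Servant (rule 12)? yes; or the engagement is for a fixed term? no. So the worker is an Excluded Employee.
Under rule 1: the engagement is for a fixed term? no; and the worker is paid a fixed periodic wage? yes. So the worker is not a Primary Staff Member.
Under rule 3: the employer deducts tax at source? yes; and the worker provides their own equipment? yes. So the worker is a Provisional Contractor.
Under rule 10: Primary Staff Member (rule 1)? no; or Provisional Contractor (rule 3)? yes; or the worker does not provide their own equipment? no. So the worker is an Exempt Servant.
Under rule 11: the worker may send a substitute? yes; or the worker is not entitled to paid leave under the engagement? no. So the worker is an Assessable Staff Member.
Under rule 14: Exempt Servant (rule 10)? yes; the worker is paid a fixed periodic wage? yes; Assessable Staff Member (rule 11)? yes — 3 of 3 hold (need ≥2) → satisfied.
Under rule 13: there is a written contract of service? no; or the worker is subject to the employer's control as to manner of work? no; or the employer does not deduct tax at source? no. So the worker is not a Critical Hand.
Under rule 2: the worker is integrated into the employer's organisation? no; or Critical Hand (rule 13)? no. So the worker is not a Class-K Staff Member.
Under rule 9: Excluded Employee (rule 8)? yes; and Senior Worker (rule 14)? yes; and Class-K Staff Member (rule 2)? no. So the worker is not an Accredited Hand.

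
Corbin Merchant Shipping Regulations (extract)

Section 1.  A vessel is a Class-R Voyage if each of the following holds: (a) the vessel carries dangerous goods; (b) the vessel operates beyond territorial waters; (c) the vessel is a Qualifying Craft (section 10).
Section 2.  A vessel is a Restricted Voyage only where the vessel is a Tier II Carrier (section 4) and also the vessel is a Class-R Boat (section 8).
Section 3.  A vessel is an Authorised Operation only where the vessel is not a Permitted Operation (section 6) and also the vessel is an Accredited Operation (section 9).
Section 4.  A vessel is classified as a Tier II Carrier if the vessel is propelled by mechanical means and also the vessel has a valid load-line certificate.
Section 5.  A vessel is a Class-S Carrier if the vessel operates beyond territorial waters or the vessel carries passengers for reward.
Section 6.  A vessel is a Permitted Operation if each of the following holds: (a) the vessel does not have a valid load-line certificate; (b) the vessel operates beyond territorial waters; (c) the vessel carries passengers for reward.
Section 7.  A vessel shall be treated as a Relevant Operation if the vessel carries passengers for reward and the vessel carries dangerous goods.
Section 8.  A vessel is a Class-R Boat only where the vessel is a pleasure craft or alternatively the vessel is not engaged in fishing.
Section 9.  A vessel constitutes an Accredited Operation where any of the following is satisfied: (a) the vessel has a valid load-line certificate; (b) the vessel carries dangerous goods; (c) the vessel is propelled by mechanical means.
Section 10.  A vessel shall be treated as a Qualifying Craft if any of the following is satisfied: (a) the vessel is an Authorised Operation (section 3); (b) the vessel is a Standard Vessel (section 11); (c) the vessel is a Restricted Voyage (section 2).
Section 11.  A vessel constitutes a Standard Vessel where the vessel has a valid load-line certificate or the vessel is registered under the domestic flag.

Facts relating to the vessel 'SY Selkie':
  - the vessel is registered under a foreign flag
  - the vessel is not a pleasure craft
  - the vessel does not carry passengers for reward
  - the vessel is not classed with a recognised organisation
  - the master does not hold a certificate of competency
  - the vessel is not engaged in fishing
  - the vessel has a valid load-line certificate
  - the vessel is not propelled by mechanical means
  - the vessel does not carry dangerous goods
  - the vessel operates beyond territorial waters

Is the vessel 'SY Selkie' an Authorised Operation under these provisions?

Yes

section 6 — Permitted Operation: [the vessel does not have a valid load-line certificate? no] AND [the vessel operates beyond territorial waters? yes] AND [the vessel carries passengers for reward? no] → not satisfied.
section 9 — Accredited Operation: [the vessel has a valid load-line certificate? yes] OR [the vessel carries dangerous goods? no] OR [the vessel is propelled by mechanical means? no] → satisfied.
section 3 — Authorised Operation: [not a Permitted Operation (section 6)? yes] AND [Accredited Operation (section 9)? yes] → satisfied.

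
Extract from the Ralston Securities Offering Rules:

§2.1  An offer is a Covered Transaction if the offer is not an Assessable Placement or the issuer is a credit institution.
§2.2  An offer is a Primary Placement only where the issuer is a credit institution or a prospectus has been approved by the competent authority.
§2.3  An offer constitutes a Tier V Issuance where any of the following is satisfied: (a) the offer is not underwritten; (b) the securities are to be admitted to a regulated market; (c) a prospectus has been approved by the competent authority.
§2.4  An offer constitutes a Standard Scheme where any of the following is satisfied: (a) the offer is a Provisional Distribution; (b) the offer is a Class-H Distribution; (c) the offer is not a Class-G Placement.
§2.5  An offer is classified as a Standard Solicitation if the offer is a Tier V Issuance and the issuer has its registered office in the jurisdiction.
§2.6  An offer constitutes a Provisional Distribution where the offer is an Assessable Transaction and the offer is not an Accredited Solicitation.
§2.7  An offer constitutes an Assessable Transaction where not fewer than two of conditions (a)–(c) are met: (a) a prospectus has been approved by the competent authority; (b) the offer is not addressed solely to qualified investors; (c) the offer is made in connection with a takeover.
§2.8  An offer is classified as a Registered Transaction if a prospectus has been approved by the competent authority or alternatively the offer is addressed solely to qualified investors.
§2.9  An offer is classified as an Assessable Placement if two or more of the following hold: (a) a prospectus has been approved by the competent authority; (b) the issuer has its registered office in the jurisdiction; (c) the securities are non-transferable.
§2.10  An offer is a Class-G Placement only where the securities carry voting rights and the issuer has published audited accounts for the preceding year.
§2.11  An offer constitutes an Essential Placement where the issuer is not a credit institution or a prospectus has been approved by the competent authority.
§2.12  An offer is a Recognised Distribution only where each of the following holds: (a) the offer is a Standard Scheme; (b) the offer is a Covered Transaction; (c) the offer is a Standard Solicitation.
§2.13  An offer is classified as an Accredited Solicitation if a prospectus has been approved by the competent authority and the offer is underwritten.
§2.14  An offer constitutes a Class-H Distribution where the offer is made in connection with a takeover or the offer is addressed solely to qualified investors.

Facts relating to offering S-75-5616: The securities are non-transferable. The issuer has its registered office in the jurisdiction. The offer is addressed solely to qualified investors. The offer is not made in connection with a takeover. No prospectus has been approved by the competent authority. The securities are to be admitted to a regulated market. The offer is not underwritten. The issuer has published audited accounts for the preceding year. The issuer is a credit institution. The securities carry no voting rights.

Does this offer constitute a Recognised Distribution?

Yes

§2.7 — Assessable Transaction: a prospectus has been approved by the competent authority? no; the offer is not addressed solely to qualified investors? no; the offer is made in connection with a takeover? no — 0 of 3 hold (need ≥2) → not satisfied.
§2.13 — Accredited Solicitation: [a prospectus has been approved by the competent authority? no] AND [the offer is underwritten? no] → not satisfied.
§2.6 — Provisional Distribution: [Assessable Transaction (§2.7)? no] AND [not an Accredited Solicitation (§2.13)? yes] → not satisfied.
§2.14 — Class-H Distribution: [the offer is made in connection with a takeover? no] OR [the offer is addressed solely to qualified investors? yes] → satisfied.
§2.10 — Class-G Placement: [the securities carry voting rights? no] AND [the issuer has published audited accounts for the preceding year? yes] → not satisfied.
§2.4 — Standard Scheme: [Provisional Distribution (§2.6)? no] OR [Class-H Distribution (§2.14)? yes] OR [not a Class-G Placement (§2.10)? yes] → satisfied.
§2.9 — Assessable Placement: a prospectus has been approved by the competent authority? no; the issuer has its registered office in the jurisdiction? yes; the securities are non-transferable? yes — 2 of 3 hold (need ≥2) → satisfied.
§2.1 — Covered Transaction: [not an Assessable Placement (§2.9)? no] OR [the issuer is a credit institution? yes] → satisfied.
§2.3 — Tier V Issuance: [the offer is not underwritten? yes] OR [the securities are to be admitted to a regulated market? yes] OR [a prospectus has been approved by the competent authority? no] → satisfied.
§2.5 — Standard Solicitation: [Tier V Issuance (§2.3)? yes] AND [the issuer has its registered office in the jurisdiction? yes] → satisfied.
§2.12 — Recognised Distribution: [Standard Scheme (§2.4)? yes] AND [Covered Transaction (§2.1)? yes] AND [Standard Solicitation (§2.5)? yes] → satisfied.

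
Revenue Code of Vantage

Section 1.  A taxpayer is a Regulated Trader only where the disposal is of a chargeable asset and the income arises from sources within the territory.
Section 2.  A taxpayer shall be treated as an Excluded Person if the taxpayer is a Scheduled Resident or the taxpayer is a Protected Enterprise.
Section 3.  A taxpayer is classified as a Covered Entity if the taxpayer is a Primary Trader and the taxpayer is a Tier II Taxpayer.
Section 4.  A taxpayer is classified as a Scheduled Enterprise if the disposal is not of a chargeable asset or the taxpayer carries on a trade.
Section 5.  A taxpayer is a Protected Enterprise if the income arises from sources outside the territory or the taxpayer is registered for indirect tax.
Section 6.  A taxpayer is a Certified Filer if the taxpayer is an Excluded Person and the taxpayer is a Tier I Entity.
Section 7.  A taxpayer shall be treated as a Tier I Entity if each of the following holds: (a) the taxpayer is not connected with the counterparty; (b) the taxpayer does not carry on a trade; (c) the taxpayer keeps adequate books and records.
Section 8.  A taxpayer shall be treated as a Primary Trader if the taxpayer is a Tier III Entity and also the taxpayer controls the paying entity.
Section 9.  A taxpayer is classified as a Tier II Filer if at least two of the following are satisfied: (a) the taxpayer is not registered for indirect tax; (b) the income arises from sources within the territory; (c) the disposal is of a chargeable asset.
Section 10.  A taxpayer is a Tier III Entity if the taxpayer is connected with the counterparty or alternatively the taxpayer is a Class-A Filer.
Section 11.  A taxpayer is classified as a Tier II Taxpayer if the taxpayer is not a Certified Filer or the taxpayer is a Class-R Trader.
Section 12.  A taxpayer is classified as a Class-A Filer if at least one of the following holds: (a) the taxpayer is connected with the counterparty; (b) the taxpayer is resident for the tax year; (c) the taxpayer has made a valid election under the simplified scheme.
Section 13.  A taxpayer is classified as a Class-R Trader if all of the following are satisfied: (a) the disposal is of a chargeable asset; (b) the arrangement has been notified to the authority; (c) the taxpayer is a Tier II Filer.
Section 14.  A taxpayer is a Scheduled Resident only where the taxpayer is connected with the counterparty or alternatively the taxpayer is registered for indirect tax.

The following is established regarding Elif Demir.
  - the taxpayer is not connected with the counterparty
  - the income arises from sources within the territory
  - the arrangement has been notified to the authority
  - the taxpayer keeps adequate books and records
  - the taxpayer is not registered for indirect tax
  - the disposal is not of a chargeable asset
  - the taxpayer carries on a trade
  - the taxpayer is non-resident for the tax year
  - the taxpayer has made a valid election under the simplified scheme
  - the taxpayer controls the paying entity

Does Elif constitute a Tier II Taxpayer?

Under section 14: the taxpayer is connected with the counterparty? no; or the taxpayer is registered for indirect tax? no. So the taxpayer is not a Scheduled Resident.
Under section 5: the income arises from sources outside the territory? no; or the taxpayer is registered for indirect tax? no. So the taxpayer is not a Protected Enterprise.
Under section 2: Scheduled Resident (section 14)? no; or Protected Enterprise (section 5)? no. So the taxpayer is not an Excluded Person.
Under section 7: the taxpayer is not connected with the counterparty? yes; and the taxpayer does not carry on a trade? no; and the taxpayer keeps adequate books and records? yes. So the taxpayer is not a Tier I Entity.
Under section 6: Excluded Person (section 2)? no; and Tier I Entity (section 7)? no. So the taxpayer is not a Certified Filer.
Under section 9: the taxpayer is not registered for indirect tax? yes; the income arises from sources within the territory? yes; the disposal is of a chargeable asset? no — 2 of 3 hold (need ≥2) → satisfied.
Under section 13: the disposal is of a chargeable asset? no; and the arrangement has been notified to the authority? yes; and Tier II Filer (section 9)? yes. So the taxpayer is not a Class-R Trader.
Under section 11: not a Certified Filer (section 6)? yes; or Class-R Trader (section 13)? no. So the taxpayer is a Tier II Taxpayer.

Yes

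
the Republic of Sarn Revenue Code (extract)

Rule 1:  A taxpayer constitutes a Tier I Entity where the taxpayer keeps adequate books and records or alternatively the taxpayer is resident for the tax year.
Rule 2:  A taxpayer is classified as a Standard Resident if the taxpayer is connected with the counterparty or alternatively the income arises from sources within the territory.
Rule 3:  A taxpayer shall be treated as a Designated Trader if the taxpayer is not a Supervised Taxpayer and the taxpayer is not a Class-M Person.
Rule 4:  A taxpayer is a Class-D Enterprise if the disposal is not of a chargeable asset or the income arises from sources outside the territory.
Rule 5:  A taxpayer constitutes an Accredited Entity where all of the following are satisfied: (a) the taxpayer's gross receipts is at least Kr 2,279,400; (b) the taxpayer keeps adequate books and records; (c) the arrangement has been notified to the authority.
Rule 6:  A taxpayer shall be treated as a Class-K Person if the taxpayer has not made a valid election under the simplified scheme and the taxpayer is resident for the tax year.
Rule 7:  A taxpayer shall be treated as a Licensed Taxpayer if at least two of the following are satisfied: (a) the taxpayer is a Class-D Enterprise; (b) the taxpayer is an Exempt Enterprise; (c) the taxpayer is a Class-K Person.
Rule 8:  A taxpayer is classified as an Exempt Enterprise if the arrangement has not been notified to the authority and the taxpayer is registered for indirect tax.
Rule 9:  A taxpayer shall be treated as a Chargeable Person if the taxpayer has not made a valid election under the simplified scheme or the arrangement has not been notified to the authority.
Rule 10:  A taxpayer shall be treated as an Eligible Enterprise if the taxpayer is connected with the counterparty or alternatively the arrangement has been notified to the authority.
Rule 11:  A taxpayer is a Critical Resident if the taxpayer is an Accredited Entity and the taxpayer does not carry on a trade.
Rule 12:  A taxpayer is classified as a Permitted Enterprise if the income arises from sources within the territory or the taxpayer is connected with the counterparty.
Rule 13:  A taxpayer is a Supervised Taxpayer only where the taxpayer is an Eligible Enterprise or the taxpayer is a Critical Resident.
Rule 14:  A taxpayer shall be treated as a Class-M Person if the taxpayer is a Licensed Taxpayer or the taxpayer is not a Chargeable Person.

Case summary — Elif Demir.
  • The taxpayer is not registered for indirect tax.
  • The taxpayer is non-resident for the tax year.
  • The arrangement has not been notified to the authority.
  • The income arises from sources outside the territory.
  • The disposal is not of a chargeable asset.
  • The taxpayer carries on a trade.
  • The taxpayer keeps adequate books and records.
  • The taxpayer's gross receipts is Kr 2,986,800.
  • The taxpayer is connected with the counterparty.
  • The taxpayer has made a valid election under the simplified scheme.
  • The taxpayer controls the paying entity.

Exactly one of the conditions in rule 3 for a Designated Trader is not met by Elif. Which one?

Supervised Taxpayer

Under rule 10: the taxpayer is connected with the counterparty? yes; or the arrangement has been notified to the authority? no. So the taxpayer is an Eligible Enterprise.
Under rule 5: taxpayer's gross receipts: Kr 2,986,800 ≥ Kr 2,279,400? yes; and the taxpayer keeps adequate books and records? yes; and the arrangement has been notified to the authority? no. So the taxpayer is not an Accredited Entity.
Under rule 11: Accredited Entity (rule 5)? no; and the taxpayer does not carry on a trade? no. So the taxpayer is not a Critical Resident.
Under rule 13: Eligible Enterprise (rule 10)? yes; or Critical Resident (rule 11)? no. So the taxpayer is a Supervised Taxpayer.
Under rule 4: the disposal is not of a chargeable asset? yes; or the income arises from sources outside the territory? yes. So the taxpayer is a Class-D Enterprise.
Under rule 8: the arrangement has not been notified to the authority? yes; and the taxpayer is registered for indirect tax? no. So the taxpayer is not an Exempt Enterprise.
Under rule 6: the taxpayer has not made a valid election under the simplified scheme? no; and the taxpayer is resident for the tax year? no. So the taxpayer is not a Class-K Person.
Under rule 7: Class-D Enterprise (rule 4)? yes; Exempt Enterprise (rule 8)? no; Class-K Person (rule 6)? no — 1 of 3 hold (need ≥2) → not satisfied.
Under rule 9: the taxpayer has not made a valid election under the simplified scheme? no; or the arrangement has not been notified to the authority? yes. So the taxpayer is a Chargeable Person.
Under rule 14: Licensed Taxpayer (rule 7)? no; or not a Chargeable Person (rule 9)? no. So the taxpayer is not a Class-M Person.
Under rule 3: not a Supervised Taxpayer (rule 13)? no; and not a Class-M Person (rule 14)? yes. So the taxpayer is not a Designated Trader.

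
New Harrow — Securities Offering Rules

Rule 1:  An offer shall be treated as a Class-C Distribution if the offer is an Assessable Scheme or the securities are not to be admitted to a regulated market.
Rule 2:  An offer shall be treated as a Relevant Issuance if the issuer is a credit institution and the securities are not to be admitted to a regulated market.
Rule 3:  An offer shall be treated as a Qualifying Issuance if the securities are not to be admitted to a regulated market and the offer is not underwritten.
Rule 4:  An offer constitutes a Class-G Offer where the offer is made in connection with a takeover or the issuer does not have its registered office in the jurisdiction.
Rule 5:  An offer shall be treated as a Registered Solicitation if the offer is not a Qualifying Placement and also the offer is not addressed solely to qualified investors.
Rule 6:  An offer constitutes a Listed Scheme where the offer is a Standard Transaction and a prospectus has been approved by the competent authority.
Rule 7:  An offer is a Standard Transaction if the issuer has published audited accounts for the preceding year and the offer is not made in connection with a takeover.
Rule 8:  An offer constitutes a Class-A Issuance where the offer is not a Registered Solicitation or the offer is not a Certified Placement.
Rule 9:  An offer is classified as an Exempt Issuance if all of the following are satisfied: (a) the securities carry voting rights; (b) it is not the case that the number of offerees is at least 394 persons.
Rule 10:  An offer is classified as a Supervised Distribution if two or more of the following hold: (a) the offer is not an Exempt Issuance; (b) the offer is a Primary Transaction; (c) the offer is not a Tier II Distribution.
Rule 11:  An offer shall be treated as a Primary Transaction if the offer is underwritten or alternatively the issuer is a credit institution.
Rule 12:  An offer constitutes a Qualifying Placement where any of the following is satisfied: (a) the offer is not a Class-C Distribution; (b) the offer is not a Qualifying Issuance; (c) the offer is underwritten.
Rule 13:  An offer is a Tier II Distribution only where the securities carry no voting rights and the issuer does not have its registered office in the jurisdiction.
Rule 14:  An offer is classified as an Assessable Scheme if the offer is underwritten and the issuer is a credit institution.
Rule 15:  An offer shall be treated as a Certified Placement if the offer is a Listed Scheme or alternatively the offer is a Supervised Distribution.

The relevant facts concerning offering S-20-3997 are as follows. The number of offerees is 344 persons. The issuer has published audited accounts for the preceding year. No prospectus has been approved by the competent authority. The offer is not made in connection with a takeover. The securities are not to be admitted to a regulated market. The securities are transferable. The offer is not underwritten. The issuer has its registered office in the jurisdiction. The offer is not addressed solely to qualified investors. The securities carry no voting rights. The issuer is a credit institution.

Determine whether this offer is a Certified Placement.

rule 7 — Standard Transaction: [the issuer has published audited accounts for the preceding year? yes] AND [the offer is not made in connection with a takeover? yes] → satisfied.
rule 6 — Listed Scheme: [Standard Transaction (rule 7)? yes] AND [a prospectus has been approved by the competent authority? no] → not satisfied.
rule 9 — Exempt Issuance: [the securities carry voting rights? no] AND [number of offerees: 344 persons ≥ 394 persons? no, so negated condition yes] → not satisfied.
rule 11 — Primary Transaction: [the offer is underwritten? no] OR [the issuer is a credit institution? yes] → satisfied.
rule 13 — Tier II Distribution: [the securities carry no voting rights? yes] AND [the issuer does not have its registered office in the jurisdiction? no] → not satisfied.
rule 10 — Supervised Distribution: not an Exempt Issuance (rule 9)? yes; Primary Transaction (rule 11)? yes; not a Tier II Distribution (rule 13)? yes — 3 of 3 hold (need ≥2) → satisfied.
rule 15 — Certified Placement: [Listed Scheme (rule 6)? no] OR [Supervised Distribution (rule 10)? yes] → satisfied.

Yes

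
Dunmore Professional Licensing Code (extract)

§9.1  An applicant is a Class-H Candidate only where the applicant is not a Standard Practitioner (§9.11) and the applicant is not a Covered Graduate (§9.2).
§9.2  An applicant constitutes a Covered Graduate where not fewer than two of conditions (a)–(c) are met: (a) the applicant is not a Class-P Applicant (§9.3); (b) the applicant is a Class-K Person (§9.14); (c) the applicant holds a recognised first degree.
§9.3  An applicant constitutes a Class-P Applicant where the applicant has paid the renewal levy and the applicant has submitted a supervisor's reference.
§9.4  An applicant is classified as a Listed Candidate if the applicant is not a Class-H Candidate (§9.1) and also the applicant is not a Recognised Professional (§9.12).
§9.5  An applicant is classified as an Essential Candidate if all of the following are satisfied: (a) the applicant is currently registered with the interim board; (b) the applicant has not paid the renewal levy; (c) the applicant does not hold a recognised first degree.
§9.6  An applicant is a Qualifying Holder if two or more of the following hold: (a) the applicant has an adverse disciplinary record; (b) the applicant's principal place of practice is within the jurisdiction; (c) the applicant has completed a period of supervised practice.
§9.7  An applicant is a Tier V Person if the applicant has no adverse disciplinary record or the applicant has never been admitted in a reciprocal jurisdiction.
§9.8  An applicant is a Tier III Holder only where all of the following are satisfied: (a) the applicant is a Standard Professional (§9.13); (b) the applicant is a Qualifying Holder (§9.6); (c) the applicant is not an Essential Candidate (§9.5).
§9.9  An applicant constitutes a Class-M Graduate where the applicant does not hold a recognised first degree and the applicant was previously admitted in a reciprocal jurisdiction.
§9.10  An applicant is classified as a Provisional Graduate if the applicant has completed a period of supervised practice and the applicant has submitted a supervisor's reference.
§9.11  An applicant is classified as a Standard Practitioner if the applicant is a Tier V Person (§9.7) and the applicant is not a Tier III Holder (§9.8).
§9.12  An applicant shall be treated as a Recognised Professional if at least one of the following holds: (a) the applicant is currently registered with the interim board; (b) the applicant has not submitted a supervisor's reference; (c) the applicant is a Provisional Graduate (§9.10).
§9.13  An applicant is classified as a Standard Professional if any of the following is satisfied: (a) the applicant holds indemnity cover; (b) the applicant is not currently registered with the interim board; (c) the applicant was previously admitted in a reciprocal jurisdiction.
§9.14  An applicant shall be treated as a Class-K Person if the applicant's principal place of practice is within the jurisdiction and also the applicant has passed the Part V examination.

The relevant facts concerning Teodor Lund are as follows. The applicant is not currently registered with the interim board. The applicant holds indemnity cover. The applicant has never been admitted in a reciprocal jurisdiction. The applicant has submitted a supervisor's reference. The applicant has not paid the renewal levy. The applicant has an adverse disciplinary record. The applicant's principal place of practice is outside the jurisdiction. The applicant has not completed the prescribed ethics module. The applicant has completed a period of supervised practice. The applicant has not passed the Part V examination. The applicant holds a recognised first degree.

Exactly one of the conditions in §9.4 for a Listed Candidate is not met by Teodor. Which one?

Under §9.7: the applicant has no adverse disciplinary record? no; or the applicant has never been admitted in a reciprocal jurisdiction? yes. So the applicant is a Tier V Person.
Under §9.13: the applicant holds indemnity cover? yes; or the applicant is not currently registered with the interim board? yes; or the applicant was previously admitted in a reciprocal jurisdiction? no. So the applicant is a Standard Professional.
Under §9.6: the applicant has an adverse disciplinary record? yes; the applicant's principal place of practice is within the jurisdiction? no; the applicant has completed a period of supervised practice? yes — 2 of 3 hold (need ≥2) → satisfied.
Under §9.5: the applicant is currently registered with the interim board? no; and the applicant has not paid the renewal levy? yes; and the applicant does not hold a recognised first degree? no. So the applicant is not an Essential Candidate.
Under §9.8: Standard Professional (§9.13)? yes; and Qualifying Holder (§9.6)? yes; and not an Essential Candidate (§9.5)? yes. So the applicant is a Tier III Holder.
Under §9.11: Tier V Person (§9.7)? yes; and not a Tier III Holder (§9.8)? no. So the applicant is not a Standard Practitioner.
Under §9.3: the applicant has paid the renewal levy? no; and the applicant has submitted a supervisor's reference? yes. So the applicant is not a Class-P Applicant.
Under §9.14: the applicant's principal place of practice is within the jurisdiction? no; and the applicant has passed the Part V examination? no. So the applicant is not a Class-K Person.
Under §9.2: not a Class-P Applicant (§9.3)? yes; Class-K Person (§9.14)? no; the applicant holds a recognised first degree? yes — 2 of 3 hold (need ≥2) → satisfied.
Under §9.1: not a Standard Practitioner (§9.11)? yes; and not a Covered Graduate (§9.2)? no. So the applicant is not a Class-H Candidate.
Under §9.10: the applicant has completed a period of supervised practice? yes; and the applicant has submitted a supervisor's reference? yes. So the applicant is a Provisional Graduate.
Under §9.12: the applicant is currently registered with the interim board? no; or the applicant has not submitted a supervisor's reference? no; or Provisional Graduate (§9.10)? yes. So the applicant is a Recognised Professional.
Under §9.4: not a Class-H Candidate (§9.1)? yes; and not a Recognised Professional (§9.12)? no. So the applicant is not a Listed Candidate.

Recognised Professional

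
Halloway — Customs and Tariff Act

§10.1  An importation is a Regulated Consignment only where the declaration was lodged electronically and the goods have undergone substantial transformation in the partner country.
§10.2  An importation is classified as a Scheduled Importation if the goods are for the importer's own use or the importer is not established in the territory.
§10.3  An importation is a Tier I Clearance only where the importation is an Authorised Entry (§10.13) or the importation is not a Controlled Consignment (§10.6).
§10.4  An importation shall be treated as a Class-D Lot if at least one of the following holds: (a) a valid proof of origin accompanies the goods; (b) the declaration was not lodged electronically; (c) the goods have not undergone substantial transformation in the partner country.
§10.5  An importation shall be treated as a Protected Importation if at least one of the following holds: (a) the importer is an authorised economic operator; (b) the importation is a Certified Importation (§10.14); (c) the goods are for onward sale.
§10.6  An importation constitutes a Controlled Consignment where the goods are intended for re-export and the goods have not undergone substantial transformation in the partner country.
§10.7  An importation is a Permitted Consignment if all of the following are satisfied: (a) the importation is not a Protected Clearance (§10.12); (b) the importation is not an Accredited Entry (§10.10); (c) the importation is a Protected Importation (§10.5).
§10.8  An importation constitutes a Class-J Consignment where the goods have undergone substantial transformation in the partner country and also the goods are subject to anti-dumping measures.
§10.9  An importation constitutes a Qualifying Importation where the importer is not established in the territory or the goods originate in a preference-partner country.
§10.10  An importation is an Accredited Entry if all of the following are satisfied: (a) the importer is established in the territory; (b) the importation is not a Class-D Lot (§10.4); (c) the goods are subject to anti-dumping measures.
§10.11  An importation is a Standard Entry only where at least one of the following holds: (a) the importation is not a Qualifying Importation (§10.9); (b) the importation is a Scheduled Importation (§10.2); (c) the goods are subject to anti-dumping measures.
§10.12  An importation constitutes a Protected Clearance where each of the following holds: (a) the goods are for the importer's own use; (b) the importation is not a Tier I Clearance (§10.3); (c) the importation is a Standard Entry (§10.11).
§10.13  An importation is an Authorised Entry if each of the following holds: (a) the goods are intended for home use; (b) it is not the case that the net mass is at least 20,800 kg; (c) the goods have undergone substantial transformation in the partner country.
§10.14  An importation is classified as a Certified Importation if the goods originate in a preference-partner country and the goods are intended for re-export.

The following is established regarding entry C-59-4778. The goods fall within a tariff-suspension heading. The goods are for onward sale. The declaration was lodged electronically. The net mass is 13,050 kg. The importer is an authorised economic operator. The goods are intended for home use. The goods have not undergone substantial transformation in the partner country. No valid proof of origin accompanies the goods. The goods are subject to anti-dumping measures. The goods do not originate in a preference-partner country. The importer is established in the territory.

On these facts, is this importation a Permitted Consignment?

Under §10.13: the goods are intended for home use? yes; and net mass: 13,050 kg ≥ 20,800 kg? no, so negated condition yes; and the goods have undergone substantial transformation in the partner country? no. So the importation is not an Authorised Entry.
Under §10.6: the goods are intended for re-export? no; and the goods have not undergone substantial transformation in the partner country? yes. So the importation is not a Controlled Consignment.
Under §10.3: Authorised Entry (§10.13)? no; or not a Controlled Consignment (§10.6)? yes. So the importation is a Tier I Clearance.
Under §10.9: the importer is not established in the territory? no; or the goods originate in a preference-partner country? no. So the importation is not a Qualifying Importation.
Under §10.2: the goods are for the importer's own use? no; or the importer is not established in the territory? no. So the importation is not a Scheduled Importation.
Under §10.11: not a Qualifying Importation (§10.9)? yes; or Scheduled Importation (§10.2)? no; or the goods are subject to anti-dumping measures? yes. So the importation is a Standard Entry.
Under §10.12: the goods are for the importer's own use? no; and not a Tier I Clearance (§10.3)? no; and Standard Entry (§10.11)? yes. So the importation is not a Protected Clearance.
Under §10.4: a valid proof of origin accompanies the goods? no; or the declaration was not lodged electronically? no; or the goods have not undergone substantial transformation in the partner country? yes. So the importation is a Class-D Lot.
Under §10.10: the importer is established in the territory? yes; and not a Class-D Lot (§10.4)? no; and the goods are subject to anti-dumping measures? yes. So the importation is not an Accredited Entry.
Under §10.14: the goods originate in a preference-partner country? no; and the goods are intended for re-export? no. So the importation is not a Certified Importation.
Under §10.5: the importer is an authorised economic operator? yes; or Certified Importation (§10.14)? no; or the goods are for onward sale? yes. So the importation is a Protected Importation.
Under §10.7: not a Protected Clearance (§10.12)? yes; and not an Accredited Entry (§10.10)? yes; and Protected Importation (§10.5)? yes. So the importation is a Permitted Consignment.

Yes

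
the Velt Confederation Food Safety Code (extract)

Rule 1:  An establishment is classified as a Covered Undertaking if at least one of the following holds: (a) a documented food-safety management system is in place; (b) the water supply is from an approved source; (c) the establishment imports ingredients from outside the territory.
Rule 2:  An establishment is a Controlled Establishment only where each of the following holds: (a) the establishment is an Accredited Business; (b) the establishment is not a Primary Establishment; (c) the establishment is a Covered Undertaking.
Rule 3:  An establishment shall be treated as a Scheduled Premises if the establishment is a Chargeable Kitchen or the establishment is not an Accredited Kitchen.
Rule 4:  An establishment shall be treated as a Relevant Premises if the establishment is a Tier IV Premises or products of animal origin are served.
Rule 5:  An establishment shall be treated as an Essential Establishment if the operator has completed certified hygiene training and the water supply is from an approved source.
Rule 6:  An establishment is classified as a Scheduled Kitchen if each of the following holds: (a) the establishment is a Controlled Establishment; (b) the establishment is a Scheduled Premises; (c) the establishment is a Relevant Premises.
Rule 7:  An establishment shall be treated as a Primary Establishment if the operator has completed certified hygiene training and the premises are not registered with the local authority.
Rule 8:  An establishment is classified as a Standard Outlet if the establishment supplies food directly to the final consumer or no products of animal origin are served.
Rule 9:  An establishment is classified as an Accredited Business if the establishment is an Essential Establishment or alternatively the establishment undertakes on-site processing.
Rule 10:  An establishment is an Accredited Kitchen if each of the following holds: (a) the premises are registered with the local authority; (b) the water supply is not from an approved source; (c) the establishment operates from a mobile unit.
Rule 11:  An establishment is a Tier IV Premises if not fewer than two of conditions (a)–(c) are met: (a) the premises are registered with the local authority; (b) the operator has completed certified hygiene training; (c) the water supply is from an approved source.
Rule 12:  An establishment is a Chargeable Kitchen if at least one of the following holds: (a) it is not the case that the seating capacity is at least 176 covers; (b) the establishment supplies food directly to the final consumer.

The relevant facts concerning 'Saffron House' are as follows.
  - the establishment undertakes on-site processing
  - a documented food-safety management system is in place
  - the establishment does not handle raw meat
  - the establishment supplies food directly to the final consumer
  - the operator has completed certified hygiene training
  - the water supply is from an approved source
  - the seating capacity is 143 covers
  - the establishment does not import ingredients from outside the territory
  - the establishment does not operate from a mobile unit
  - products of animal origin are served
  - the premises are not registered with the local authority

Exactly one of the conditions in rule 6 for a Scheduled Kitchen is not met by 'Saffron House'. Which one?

rule 5 — Essential Establishment: [the operator has completed certified hygiene training? yes] AND [the water supply is from an approved source? yes] → satisfied.
rule 9 — Accredited Business: [Essential Establishment (rule 5)? yes] OR [the establishment undertakes on-site processing? yes] → satisfied.
rule 7 — Primary Establishment: [the operator has completed certified hygiene training? yes] AND [the premises are not registered with the local authority? yes] → satisfied.
rule 1 — Covered Undertaking: [a documented food-safety management system is in place? yes] OR [the water supply is from an approved source? yes] OR [the establishment imports ingredients from outside the territory? no] → satisfied.
rule 2 — Controlled Establishment: [Accredited Business (rule 9)? yes] AND [not a Primary Establishment (rule 7)? no] AND [Covered Undertaking (rule 1)? yes] → not satisfied.
rule 12 — Chargeable Kitchen: [seating capacity: 143 covers ≥ 176 covers? no, so negated condition yes] OR [the establishment supplies food directly to the final consumer? yes] → satisfied.
rule 10 — Accredited Kitchen: [the premises are registered with the local authority? no] AND [the water supply is not from an approved source? no] AND [the establishment operates from a mobile unit? no] → not satisfied.
rule 3 — Scheduled Premises: [Chargeable Kitchen (rule 12)? yes] OR [not an Accredited Kitchen (rule 10)? yes] → satisfied.
rule 11 — Tier IV Premises: the premises are registered with the local authority? no; the operator has completed certified hygiene training? yes; the water supply is from an approved source? yes — 2 of 3 hold (need ≥2) → satisfied.
rule 4 — Relevant Premises: [Tier IV Premises (rule 11)? yes] OR [products of animal origin are served? yes] → satisfied.
rule 6 — Scheduled Kitchen: [Controlled Establishment (rule 2)? no] AND [Scheduled Premises (rule 3)? yes] AND [Relevant Premises (rule 4)? yes] → not satisfied.

Controlled Establishment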